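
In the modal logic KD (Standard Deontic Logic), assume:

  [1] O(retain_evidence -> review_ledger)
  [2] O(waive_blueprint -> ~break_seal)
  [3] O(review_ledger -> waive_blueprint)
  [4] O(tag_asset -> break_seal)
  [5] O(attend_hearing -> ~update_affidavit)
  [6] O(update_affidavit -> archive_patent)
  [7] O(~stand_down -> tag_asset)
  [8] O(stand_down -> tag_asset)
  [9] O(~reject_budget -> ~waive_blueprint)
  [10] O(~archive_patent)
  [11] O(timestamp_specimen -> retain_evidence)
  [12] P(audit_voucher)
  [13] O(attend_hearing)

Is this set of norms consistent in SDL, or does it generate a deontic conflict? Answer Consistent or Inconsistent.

Consistent

Premise 6 is O(update_affidavit -> archive_patent), but O(update_affidavit) is not derivable from the premises, so it does not yield O(archive_patent).
So O(archive_patent) is not derivable, and the apparent clash with O(~archive_patent) does not arise.
A world satisfying every obligation exists (e.g. archive_patent=false, attend_hearing=true, audit_voucher=false, break_seal=true, reject_budget=false, retain_evidence=false, review_ledger=false, stand_down=false, tag_asset=true, timestamp_specimen=false, update_affidavit=false, waive_blueprint=false); no atom is both obligatory and forbidden, so the set is consistent.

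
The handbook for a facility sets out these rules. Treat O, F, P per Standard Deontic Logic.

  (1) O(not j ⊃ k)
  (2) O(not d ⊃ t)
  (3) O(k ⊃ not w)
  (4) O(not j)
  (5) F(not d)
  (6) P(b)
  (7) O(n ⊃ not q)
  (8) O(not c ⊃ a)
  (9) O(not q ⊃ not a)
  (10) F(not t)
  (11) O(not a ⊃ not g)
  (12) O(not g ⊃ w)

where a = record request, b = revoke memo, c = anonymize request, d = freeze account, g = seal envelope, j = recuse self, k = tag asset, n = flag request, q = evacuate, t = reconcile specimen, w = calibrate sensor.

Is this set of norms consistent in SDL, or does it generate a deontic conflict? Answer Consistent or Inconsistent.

Consistent

Premise 2 is O(not d ⊃ t); even if O(t) held, inferring O(not d) would be affirming the consequent — invalid.
So O(not d) is not derivable, and the apparent clash with O(d) does not arise.
A world satisfying every obligation exists (e.g. a=true, b=false, c=false, d=true, g=true, j=false, k=true, n=false, q=true, t=true, w=false); no atom is both obligatory and forbidden, so the set is consistent.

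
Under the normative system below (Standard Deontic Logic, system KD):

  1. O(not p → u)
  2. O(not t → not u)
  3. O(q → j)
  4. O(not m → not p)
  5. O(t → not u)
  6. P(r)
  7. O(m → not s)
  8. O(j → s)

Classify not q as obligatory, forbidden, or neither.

Premises 5 and 2 are O(t → not u) and O(not t → not u); every ideal world satisfies t or not t, so in either case not u holds — hence O(not u).
Premise 1 is O(not p → u); contrapositively O(not u → p). Since O(not u) holds, K gives O(p).
Premise 4 is O(not m → not p); contrapositively O(p → m). Since O(p) holds, K gives O(m).
Premise 7 is O(m → not s); since O(m), deontic closure gives O(not s).
The contrapositive of premise 8 (O(j → s)) is O(not s → not j), and O(not s) is already established, so O(not j).
Premise 3, O(q → j), contraposes to O(not j → not q); with O(not j) we get O(not q).
Premise 6 does not contribute to this derivation.
Hence not q is obligatory.

Obligatory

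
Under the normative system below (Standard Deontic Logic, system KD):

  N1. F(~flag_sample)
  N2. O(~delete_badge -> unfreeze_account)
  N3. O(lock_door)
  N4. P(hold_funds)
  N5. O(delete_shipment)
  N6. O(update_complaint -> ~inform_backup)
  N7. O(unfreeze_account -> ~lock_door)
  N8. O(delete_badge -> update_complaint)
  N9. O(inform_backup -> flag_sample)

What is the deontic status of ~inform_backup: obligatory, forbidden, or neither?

From premise 3 we have O(lock_door).
Premise 7, O(unfreeze_account -> ~lock_door), contraposes to O(lock_door -> ~unfreeze_account); with O(lock_door) we get O(~unfreeze_account).
Premise 2, O(~delete_badge -> unfreeze_account), contraposes to O(~unfreeze_account -> delete_badge); with O(~unfreeze_account) we get O(delete_badge).
With premise 8, O(delete_badge -> update_complaint), the K-axiom yields O(update_complaint).
Applying K to premise 6 (O(update_complaint -> ~inform_backup)) and O(update_complaint) yields O(~inform_backup).
Premises 1, 4, 5, 9 do not contribute to this derivation.
Hence ~inform_backup is obligatory.

Obligatory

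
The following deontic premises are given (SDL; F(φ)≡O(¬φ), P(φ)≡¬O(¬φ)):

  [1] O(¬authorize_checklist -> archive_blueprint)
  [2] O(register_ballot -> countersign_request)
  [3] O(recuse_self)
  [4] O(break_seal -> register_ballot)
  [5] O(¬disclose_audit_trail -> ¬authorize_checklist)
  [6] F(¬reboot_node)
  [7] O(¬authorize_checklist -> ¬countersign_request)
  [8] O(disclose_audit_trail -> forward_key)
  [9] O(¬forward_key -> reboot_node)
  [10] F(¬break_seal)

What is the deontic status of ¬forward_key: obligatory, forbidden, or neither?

Forbidden

Premise 10 is F(¬break_seal), i.e. O(break_seal).
From O(break_seal) and premise 4, O(break_seal -> register_ballot), we obtain O(register_ballot).
From O(register_ballot) and premise 2, O(register_ballot -> countersign_request), we obtain O(countersign_request).
Premise 7, O(¬authorize_checklist -> ¬countersign_request), contraposes to O(countersign_request -> authorize_checklist); with O(countersign_request) we get O(authorize_checklist).
Premise 5, O(¬disclose_audit_trail -> ¬authorize_checklist), contraposes to O(authorize_checklist -> disclose_audit_trail); with O(authorize_checklist) we get O(disclose_audit_trail).
Applying K to premise 8 (O(disclose_audit_trail -> forward_key)) and O(disclose_audit_trail) yields O(forward_key).
Premises 1, 3, 6, 9 do not contribute to this derivation.
Thus O(forward_key), which is F(¬forward_key): ¬forward_key is forbidden.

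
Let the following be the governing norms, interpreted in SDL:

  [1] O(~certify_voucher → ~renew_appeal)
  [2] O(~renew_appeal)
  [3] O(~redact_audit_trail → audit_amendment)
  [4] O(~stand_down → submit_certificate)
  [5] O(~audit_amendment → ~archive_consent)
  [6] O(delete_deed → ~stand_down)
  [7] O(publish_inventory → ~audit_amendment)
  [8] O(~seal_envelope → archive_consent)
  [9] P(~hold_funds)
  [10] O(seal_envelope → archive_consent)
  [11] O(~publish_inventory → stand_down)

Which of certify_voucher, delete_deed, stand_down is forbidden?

delete_deed

Premises 10 and 8 cover both cases: O(seal_envelope → archive_consent) and O(~seal_envelope → archive_consent). Since seal_envelope ∨ ~seal_envelope is a tautology, O(archive_consent) follows.
Premise 5 is O(~audit_amendment → ~archive_consent); contrapositively O(archive_consent → audit_amendment). Since O(archive_consent) holds, K gives O(audit_amendment).
Premise 7 is O(publish_inventory → ~audit_amendment); contrapositively O(audit_amendment → ~publish_inventory). Since O(audit_amendment) holds, K gives O(~publish_inventory).
From O(~publish_inventory) and premise 11, O(~publish_inventory → stand_down), we obtain O(stand_down).
The contrapositive of premise 6 (O(delete_deed → ~stand_down)) is O(stand_down → ~delete_deed), and O(stand_down) is already established, so O(~delete_deed).
So O(~delete_deed) holds, i.e. delete_deed is forbidden. None of the other listed options is forbidden under the premises.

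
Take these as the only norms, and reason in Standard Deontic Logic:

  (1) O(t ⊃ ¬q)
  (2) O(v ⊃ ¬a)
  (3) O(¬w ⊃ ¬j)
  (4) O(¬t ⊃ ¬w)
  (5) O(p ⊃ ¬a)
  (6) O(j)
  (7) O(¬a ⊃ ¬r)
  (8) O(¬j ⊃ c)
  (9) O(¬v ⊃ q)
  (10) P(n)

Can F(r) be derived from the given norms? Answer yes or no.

From premise 6 we have O(j).
The contrapositive of premise 3 (O(¬w ⊃ ¬j)) is O(j ⊃ w), and O(j) is already established, so O(w).
Premise 4 is O(¬t ⊃ ¬w); contrapositively O(w ⊃ t). Since O(w) holds, K gives O(t).
Applying K to premise 1 (O(t ⊃ ¬q)) and O(t) yields O(¬q).
Premise 9, O(¬v ⊃ q), contraposes to O(¬q ⊃ v); with O(¬q) we get O(v).
With premise 2, O(v ⊃ ¬a), the K-axiom yields O(¬a).
Premise 7 is O(¬a ⊃ ¬r); since O(¬a), deontic closure gives O(¬r).
Premises 5, 8, 10 do not contribute to this derivation.
So O(¬r) holds, i.e. F(r). The claim follows.

Yes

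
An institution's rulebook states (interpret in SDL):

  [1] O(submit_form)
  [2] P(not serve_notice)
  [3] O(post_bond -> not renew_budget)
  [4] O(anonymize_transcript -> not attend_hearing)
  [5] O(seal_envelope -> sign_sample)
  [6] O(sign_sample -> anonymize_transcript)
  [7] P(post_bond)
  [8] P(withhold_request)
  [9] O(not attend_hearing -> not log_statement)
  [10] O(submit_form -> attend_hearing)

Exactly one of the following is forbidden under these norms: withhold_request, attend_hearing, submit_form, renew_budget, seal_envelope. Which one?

Premise 1 states O(submit_form) outright.
Premise 10 is O(submit_form -> attend_hearing); since O(submit_form), deontic closure gives O(attend_hearing).
Premise 4, O(anonymize_transcript -> not attend_hearing), contraposes to O(attend_hearing -> not anonymize_transcript); with O(attend_hearing) we get O(not anonymize_transcript).
Premise 6 is O(sign_sample -> anonymize_transcript); contrapositively O(not anonymize_transcript -> not sign_sample). Since O(not anonymize_transcript) holds, K gives O(not sign_sample).
The contrapositive of premise 5 (O(seal_envelope -> sign_sample)) is O(not sign_sample -> not seal_envelope), and O(not sign_sample) is already established, so O(not seal_envelope).
So O(not seal_envelope) holds, i.e. seal_envelope is forbidden. None of the other listed options is forbidden under the premises.

seal_envelope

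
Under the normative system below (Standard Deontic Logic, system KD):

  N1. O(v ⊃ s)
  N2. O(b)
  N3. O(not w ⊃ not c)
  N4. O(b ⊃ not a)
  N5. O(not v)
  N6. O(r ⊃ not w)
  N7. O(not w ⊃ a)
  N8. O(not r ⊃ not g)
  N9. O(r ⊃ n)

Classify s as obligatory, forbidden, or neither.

Neither

Premise 1 is O(v ⊃ s), but O(v) is not derivable from the premises, so it does not yield O(s).
No premise or chain of K-axiom applications forces O(s), and none forces O(not s). So s is neither obligatory nor forbidden under these norms.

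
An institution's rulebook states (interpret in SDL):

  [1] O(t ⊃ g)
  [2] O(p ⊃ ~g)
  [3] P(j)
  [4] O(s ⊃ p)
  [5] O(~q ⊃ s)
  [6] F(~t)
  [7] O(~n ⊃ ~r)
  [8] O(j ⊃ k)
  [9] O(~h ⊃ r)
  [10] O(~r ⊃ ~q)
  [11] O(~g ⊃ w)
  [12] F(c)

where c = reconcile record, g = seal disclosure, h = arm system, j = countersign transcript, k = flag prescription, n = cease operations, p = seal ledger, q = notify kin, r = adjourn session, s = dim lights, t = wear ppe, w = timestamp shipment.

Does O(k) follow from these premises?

Premise 8 is O(j ⊃ k), but O(j) is not derivable from the premises (the permission P(j) asserts only ~O(~j), not O(j)), so it does not yield O(k).
No other premise forces O(k). An ideal world satisfying every premise can still have k false, so O(k) is not derivable.

No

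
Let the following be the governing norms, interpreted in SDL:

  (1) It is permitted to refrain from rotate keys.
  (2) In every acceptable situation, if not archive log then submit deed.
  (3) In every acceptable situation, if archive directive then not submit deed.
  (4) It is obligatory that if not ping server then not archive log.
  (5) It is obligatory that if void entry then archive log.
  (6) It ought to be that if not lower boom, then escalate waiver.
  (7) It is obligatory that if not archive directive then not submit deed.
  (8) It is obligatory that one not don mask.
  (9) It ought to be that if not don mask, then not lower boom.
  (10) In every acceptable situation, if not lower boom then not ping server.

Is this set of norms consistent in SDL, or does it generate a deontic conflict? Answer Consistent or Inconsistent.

Inconsistent

Premises 3 and 7 are O(archive_directive → ¬submit_deed) and O(¬archive_directive → ¬submit_deed); every ideal world satisfies archive_directive or ¬archive_directive, so in either case ¬submit_deed holds — hence O(¬submit_deed).
Premise 2 is O(¬archive_log → submit_deed); contrapositively O(¬submit_deed → archive_log). Since O(¬submit_deed) holds, K gives O(archive_log).
Premise 4 is O(¬ping_server → ¬archive_log); contrapositively O(archive_log → ping_server). Since O(archive_log) holds, K gives O(ping_server).
The contrapositive of premise 10 (O(¬lower_boom → ¬ping_server)) is O(ping_server → lower_boom), and O(ping_server) is already established, so O(lower_boom).
Premise 9, O(¬don_mask → ¬lower_boom), contraposes to O(lower_boom → don_mask); with O(lower_boom) we get O(don_mask).
Yet premise 8 states O(¬don_mask).
We now have both O(don_mask) and O(¬don_mask) — don_mask is simultaneously obligatory and forbidden, violating the D-axiom.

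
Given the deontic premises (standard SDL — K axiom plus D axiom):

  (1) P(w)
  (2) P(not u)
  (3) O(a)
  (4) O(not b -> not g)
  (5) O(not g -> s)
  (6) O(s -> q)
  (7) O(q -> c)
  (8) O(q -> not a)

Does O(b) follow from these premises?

Yes

Premise 3 states O(a) outright.
Premise 8 is O(q -> not a); contrapositively O(a -> not q). Since O(a) holds, K gives O(not q).
The contrapositive of premise 6 (O(s -> q)) is O(not q -> not s), and O(not q) is already established, so O(not s).
Premise 5, O(not g -> s), contraposes to O(not s -> g); with O(not s) we get O(g).
The contrapositive of premise 4 (O(not b -> not g)) is O(g -> b), and O(g) is already established, so O(b).
Premises 1, 2, 7 do not contribute to this derivation.
So O(b) follows.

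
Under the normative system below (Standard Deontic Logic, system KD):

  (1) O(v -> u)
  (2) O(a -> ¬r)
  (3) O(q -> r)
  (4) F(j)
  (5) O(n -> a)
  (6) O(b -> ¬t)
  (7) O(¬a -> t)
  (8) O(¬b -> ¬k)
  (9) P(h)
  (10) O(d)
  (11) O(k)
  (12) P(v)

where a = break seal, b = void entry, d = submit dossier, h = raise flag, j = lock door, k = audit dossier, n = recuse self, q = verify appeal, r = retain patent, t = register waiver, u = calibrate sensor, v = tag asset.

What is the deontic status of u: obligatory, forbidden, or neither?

Premise 1 is O(v -> u), but O(v) is not derivable from the premises (the permission P(v) asserts only ¬O(¬v), not O(v)), so it does not yield O(u).
No premise or chain of K-axiom applications forces O(u), and none forces O(¬u). So u is neither obligatory nor forbidden under these norms.

Neither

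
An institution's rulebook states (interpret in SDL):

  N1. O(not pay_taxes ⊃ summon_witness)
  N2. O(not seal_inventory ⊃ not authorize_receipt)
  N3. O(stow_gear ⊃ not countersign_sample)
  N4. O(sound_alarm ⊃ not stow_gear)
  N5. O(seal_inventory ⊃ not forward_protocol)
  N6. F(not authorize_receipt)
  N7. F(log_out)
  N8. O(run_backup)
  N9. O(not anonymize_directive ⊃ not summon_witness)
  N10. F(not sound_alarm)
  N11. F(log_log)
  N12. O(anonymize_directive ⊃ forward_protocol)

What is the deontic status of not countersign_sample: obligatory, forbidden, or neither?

Neither

Premise 3 is O(stow_gear ⊃ not countersign_sample), but O(stow_gear) is not derivable from the premises, so it does not yield O(not countersign_sample).
No premise or chain of K-axiom applications forces O(not countersign_sample), and none forces O(countersign_sample). So not countersign_sample is neither obligatory nor forbidden under these norms.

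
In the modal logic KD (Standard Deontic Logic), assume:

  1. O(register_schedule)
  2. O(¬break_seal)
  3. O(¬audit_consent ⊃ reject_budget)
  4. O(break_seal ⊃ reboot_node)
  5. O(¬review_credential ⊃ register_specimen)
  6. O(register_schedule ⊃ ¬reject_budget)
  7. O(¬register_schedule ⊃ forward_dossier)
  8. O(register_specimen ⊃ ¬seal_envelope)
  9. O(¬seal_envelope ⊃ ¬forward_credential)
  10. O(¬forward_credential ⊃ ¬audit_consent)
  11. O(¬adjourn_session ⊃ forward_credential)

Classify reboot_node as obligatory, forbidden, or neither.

Neither

Premise 4 is O(break_seal ⊃ reboot_node), but O(break_seal) is not derivable from the premises, so it does not yield O(reboot_node).
No premise or chain of K-axiom applications forces O(reboot_node), and none forces O(¬reboot_node). So reboot_node is neither obligatory nor forbidden under these norms.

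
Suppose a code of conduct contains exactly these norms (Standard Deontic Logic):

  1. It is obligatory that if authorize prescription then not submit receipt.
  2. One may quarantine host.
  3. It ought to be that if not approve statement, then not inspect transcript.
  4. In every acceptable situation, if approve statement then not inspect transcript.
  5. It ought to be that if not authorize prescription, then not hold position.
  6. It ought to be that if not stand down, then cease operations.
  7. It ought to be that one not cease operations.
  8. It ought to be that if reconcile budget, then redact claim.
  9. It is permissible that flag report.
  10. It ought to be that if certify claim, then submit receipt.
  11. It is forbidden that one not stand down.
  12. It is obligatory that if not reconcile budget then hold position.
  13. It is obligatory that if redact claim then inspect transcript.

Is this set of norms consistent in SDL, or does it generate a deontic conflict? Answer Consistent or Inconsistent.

Consistent

Premise 6 is O(¬stand_down → cease_operations), but O(¬stand_down) is not derivable from the premises, so it does not yield O(cease_operations).
So O(cease_operations) is not derivable, and the apparent clash with O(¬cease_operations) does not arise.
A world satisfying every obligation exists (e.g. approve_statement=false, authorize_prescription=true, cease_operations=false, certify_claim=false, flag_report=false, hold_position=true, inspect_transcript=false, quarantine_host=false, reconcile_budget=false, redact_claim=false, stand_down=true, submit_receipt=false); no atom is both obligatory and forbidden, so the set is consistent.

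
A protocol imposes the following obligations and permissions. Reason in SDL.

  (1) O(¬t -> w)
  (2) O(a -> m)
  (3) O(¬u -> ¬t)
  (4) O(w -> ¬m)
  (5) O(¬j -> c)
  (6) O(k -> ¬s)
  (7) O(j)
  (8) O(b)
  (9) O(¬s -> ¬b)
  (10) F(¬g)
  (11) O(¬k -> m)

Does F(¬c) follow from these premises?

No

Premise 5 is O(¬j -> c), but O(¬j) is not derivable from the premises, so it does not yield O(c).
No other premise forces O(c). An ideal world satisfying every premise can still have ¬c true, so F(¬c) is not derivable.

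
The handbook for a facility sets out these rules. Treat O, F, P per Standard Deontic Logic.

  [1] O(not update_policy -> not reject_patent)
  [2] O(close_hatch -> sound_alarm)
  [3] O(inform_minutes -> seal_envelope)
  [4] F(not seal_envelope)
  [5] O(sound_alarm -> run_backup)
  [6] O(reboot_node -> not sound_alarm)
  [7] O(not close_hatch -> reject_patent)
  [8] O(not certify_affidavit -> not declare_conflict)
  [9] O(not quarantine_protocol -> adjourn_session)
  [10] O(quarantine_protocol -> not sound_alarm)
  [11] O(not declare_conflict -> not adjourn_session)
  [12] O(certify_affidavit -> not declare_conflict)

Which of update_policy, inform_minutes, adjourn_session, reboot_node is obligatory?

Premises 12 and 8 cover both cases: O(certify_affidavit -> not declare_conflict) and O(not certify_affidavit -> not declare_conflict). Since certify_affidavit ∨ not certify_affidavit is a tautology, O(not declare_conflict) follows.
Applying K to premise 11 (O(not declare_conflict -> not adjourn_session)) and O(not declare_conflict) yields O(not adjourn_session).
Premise 9, O(not quarantine_protocol -> adjourn_session), contraposes to O(not adjourn_session -> quarantine_protocol); with O(not adjourn_session) we get O(quarantine_protocol).
With premise 10, O(quarantine_protocol -> not sound_alarm), the K-axiom yields O(not sound_alarm).
Premise 2 is O(close_hatch -> sound_alarm); contrapositively O(not sound_alarm -> not close_hatch). Since O(not sound_alarm) holds, K gives O(not close_hatch).
With premise 7, O(not close_hatch -> reject_patent), the K-axiom yields O(reject_patent).
The contrapositive of premise 1 (O(not update_policy -> not reject_patent)) is O(reject_patent -> update_policy), and O(reject_patent) is already established, so O(update_policy).
So O(update_policy) holds — update_policy is obligatory. None of the other listed options is made obligatory by any chain of premises.

update_policy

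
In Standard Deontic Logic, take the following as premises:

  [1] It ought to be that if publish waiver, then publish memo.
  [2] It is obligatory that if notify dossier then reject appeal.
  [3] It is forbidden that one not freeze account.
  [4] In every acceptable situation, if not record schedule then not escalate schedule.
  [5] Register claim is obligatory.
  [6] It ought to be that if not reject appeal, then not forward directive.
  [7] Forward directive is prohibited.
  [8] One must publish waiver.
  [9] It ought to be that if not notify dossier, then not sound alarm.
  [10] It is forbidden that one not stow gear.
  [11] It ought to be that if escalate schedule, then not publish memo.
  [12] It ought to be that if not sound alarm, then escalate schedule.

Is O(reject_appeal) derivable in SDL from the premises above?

Yes

Premise 8 states O(publish_waiver) outright.
With premise 1, O(publish_waiver → publish_memo), the K-axiom yields O(publish_memo).
Premise 11 is O(escalate_schedule → ¬publish_memo); contrapositively O(publish_memo → ¬escalate_schedule). Since O(publish_memo) holds, K gives O(¬escalate_schedule).
Premise 12 is O(¬sound_alarm → escalate_schedule); contrapositively O(¬escalate_schedule → sound_alarm). Since O(¬escalate_schedule) holds, K gives O(sound_alarm).
The contrapositive of premise 9 (O(¬notify_dossier → ¬sound_alarm)) is O(sound_alarm → notify_dossier), and O(sound_alarm) is already established, so O(notify_dossier).
Premise 2 is O(notify_dossier → reject_appeal); since O(notify_dossier), deontic closure gives O(reject_appeal).
Premises 3, 4, 5, 6, 7, 10 do not contribute to this derivation.
So O(reject_appeal) follows.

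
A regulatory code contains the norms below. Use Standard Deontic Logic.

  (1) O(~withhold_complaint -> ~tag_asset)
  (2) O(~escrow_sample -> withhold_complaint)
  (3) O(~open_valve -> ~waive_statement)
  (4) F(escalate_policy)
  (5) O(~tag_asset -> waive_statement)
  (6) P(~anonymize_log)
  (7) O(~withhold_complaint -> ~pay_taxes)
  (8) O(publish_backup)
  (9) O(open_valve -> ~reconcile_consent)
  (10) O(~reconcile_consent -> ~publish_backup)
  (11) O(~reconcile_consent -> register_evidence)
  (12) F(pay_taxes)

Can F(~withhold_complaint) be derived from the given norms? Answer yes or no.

Yes

From premise 8 we have O(publish_backup).
Premise 10, O(~reconcile_consent -> ~publish_backup), contraposes to O(publish_backup -> reconcile_consent); with O(publish_backup) we get O(reconcile_consent).
The contrapositive of premise 9 (O(open_valve -> ~reconcile_consent)) is O(reconcile_consent -> ~open_valve), and O(reconcile_consent) is already established, so O(~open_valve).
Applying K to premise 3 (O(~open_valve -> ~waive_statement)) and O(~open_valve) yields O(~waive_statement).
Premise 5 is O(~tag_asset -> waive_statement); contrapositively O(~waive_statement -> tag_asset). Since O(~waive_statement) holds, K gives O(tag_asset).
Premise 1 is O(~withhold_complaint -> ~tag_asset); contrapositively O(tag_asset -> withhold_complaint). Since O(tag_asset) holds, K gives O(withhold_complaint).
Premises 2, 4, 6, 7, 11, 12 do not contribute to this derivation.
So O(withhold_complaint) holds, i.e. F(~withhold_complaint). The claim follows.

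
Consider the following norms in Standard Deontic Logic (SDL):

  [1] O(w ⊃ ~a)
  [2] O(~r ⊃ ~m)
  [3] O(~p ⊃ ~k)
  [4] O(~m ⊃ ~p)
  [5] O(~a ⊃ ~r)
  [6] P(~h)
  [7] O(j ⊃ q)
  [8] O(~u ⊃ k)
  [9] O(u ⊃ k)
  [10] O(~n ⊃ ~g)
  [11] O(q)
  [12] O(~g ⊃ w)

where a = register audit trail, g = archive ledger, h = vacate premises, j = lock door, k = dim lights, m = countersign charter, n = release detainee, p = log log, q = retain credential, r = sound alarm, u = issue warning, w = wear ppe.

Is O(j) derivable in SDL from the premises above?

No

Premise 7 is O(j ⊃ q); even if O(q) held, inferring O(j) would be affirming the consequent — invalid.
No other premise forces O(j). An ideal world satisfying every premise can still have j false, so O(j) is not derivable.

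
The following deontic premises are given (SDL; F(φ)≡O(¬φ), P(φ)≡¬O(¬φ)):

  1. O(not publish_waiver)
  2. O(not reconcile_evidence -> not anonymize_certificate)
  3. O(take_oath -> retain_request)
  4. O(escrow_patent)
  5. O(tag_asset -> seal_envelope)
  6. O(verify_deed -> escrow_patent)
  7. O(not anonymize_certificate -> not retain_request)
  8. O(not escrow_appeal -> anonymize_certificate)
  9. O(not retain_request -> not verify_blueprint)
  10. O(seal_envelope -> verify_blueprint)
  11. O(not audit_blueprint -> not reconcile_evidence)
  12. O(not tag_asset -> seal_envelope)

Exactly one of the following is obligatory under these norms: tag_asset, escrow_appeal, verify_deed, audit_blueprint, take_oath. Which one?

audit_blueprint

Premises 12 and 5 are O(not tag_asset -> seal_envelope) and O(tag_asset -> seal_envelope); every ideal world satisfies not tag_asset or tag_asset, so in either case seal_envelope holds — hence O(seal_envelope).
Applying K to premise 10 (O(seal_envelope -> verify_blueprint)) and O(seal_envelope) yields O(verify_blueprint).
The contrapositive of premise 9 (O(not retain_request -> not verify_blueprint)) is O(verify_blueprint -> retain_request), and O(verify_blueprint) is already established, so O(retain_request).
Premise 7 is O(not anonymize_certificate -> not retain_request); contrapositively O(retain_request -> anonymize_certificate). Since O(retain_request) holds, K gives O(anonymize_certificate).
Premise 2 is O(not reconcile_evidence -> not anonymize_certificate); contrapositively O(anonymize_certificate -> reconcile_evidence). Since O(anonymize_certificate) holds, K gives O(reconcile_evidence).
The contrapositive of premise 11 (O(not audit_blueprint -> not reconcile_evidence)) is O(reconcile_evidence -> audit_blueprint), and O(reconcile_evidence) is already established, so O(audit_blueprint).
So O(audit_blueprint) holds — audit_blueprint is obligatory. None of the other listed options is made obligatory by any chain of premises.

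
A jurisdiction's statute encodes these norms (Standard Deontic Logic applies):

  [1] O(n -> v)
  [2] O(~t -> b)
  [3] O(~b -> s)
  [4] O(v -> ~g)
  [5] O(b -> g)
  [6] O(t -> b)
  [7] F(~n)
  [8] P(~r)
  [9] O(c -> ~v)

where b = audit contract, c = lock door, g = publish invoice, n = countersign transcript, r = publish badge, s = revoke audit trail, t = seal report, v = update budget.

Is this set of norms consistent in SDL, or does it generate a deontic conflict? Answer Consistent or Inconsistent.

Premises 2 and 6 cover both cases: O(~t -> b) and O(t -> b). Since ~t ∨ t is a tautology, O(b) follows.
With premise 5, O(b -> g), the K-axiom yields O(g).
Premise 4 is O(v -> ~g); contrapositively O(g -> ~v). Since O(g) holds, K gives O(~v).
The contrapositive of premise 1 (O(n -> v)) is O(~v -> ~n), and O(~v) is already established, so O(~n).
But premise 7, F(~n), means O(n).
We now have both O(~n) and O(n) — n is simultaneously obligatory and forbidden, violating the D-axiom.

Inconsistent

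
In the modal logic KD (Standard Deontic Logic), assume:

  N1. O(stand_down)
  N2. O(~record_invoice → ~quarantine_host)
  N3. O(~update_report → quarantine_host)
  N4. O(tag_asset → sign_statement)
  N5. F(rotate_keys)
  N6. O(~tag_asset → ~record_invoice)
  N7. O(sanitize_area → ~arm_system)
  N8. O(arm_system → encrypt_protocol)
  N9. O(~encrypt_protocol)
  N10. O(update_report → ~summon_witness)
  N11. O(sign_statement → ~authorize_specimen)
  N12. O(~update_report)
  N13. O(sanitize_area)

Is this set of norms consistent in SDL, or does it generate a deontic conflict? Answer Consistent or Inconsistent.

Consistent

Premise 8 is O(arm_system → encrypt_protocol), but O(arm_system) is not derivable from the premises, so it does not yield O(encrypt_protocol).
So O(encrypt_protocol) is not derivable, and the apparent clash with O(~encrypt_protocol) does not arise.
A world satisfying every obligation exists (e.g. arm_system=false, authorize_specimen=false, encrypt_protocol=false, quarantine_host=true, record_invoice=true, rotate_keys=false, sanitize_area=true, sign_statement=true, stand_down=true, summon_witness=false, tag_asset=true, update_report=false); no atom is both obligatory and forbidden, so the set is consistent.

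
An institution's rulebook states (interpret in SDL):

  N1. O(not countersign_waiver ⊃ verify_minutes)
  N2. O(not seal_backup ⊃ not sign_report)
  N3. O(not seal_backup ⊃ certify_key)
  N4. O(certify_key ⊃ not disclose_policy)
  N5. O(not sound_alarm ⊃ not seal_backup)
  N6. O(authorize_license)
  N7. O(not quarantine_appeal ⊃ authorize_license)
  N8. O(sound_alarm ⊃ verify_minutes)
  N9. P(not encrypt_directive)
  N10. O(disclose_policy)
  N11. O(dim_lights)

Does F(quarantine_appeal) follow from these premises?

Premise 7 is O(not quarantine_appeal ⊃ authorize_license); even if O(authorize_license) held, inferring O(not quarantine_appeal) would be affirming the consequent — invalid.
No other premise forces O(not quarantine_appeal). An ideal world satisfying every premise can still have quarantine_appeal true, so F(quarantine_appeal) is not derivable.

No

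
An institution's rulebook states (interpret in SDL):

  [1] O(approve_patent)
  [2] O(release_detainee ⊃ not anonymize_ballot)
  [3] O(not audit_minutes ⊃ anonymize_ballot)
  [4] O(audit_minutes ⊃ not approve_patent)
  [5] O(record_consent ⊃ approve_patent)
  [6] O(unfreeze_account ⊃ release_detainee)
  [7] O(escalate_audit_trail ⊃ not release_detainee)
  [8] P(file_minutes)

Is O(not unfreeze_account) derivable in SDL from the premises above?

Premise 1 gives O(approve_patent).
Premise 4, O(audit_minutes ⊃ not approve_patent), contraposes to O(approve_patent ⊃ not audit_minutes); with O(approve_patent) we get O(not audit_minutes).
Applying K to premise 3 (O(not audit_minutes ⊃ anonymize_ballot)) and O(not audit_minutes) yields O(anonymize_ballot).
The contrapositive of premise 2 (O(release_detainee ⊃ not anonymize_ballot)) is O(anonymize_ballot ⊃ not release_detainee), and O(anonymize_ballot) is already established, so O(not release_detainee).
Premise 6 is O(unfreeze_account ⊃ release_detainee); contrapositively O(not release_detainee ⊃ not unfreeze_account). Since O(not release_detainee) holds, K gives O(not unfreeze_account).
Premises 5, 7, 8 do not contribute to this derivation.
So O(not unfreeze_account) follows.

Yes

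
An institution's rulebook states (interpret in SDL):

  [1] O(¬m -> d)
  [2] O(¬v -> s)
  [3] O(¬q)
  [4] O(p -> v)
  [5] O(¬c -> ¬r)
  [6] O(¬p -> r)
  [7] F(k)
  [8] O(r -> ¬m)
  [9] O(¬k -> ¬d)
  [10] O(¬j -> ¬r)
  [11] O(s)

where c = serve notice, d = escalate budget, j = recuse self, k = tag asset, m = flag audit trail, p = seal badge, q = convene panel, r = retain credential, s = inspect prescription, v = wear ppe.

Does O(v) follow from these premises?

Yes

Premise 7, F(k), is equivalent to O(¬k).
Applying K to premise 9 (O(¬k -> ¬d)) and O(¬k) yields O(¬d).
Premise 1 is O(¬m -> d); contrapositively O(¬d -> m). Since O(¬d) holds, K gives O(m).
Premise 8 is O(r -> ¬m); contrapositively O(m -> ¬r). Since O(m) holds, K gives O(¬r).
Premise 6, O(¬p -> r), contraposes to O(¬r -> p); with O(¬r) we get O(p).
Applying K to premise 4 (O(p -> v)) and O(p) yields O(v).
Premises 2, 3, 5, 10, 11 do not contribute to this derivation.
So O(v) follows.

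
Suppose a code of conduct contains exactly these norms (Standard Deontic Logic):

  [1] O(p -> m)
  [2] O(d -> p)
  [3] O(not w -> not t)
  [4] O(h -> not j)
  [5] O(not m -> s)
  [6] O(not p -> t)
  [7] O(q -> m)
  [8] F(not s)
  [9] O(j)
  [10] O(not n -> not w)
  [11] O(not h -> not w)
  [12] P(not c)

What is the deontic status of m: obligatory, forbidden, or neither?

Obligatory

Premise 9 states O(j) outright.
Premise 4 is O(h -> not j); contrapositively O(j -> not h). Since O(j) holds, K gives O(not h).
From O(not h) and premise 11, O(not h -> not w), we obtain O(not w).
With premise 3, O(not w -> not t), the K-axiom yields O(not t).
The contrapositive of premise 6 (O(not p -> t)) is O(not t -> p), and O(not t) is already established, so O(p).
With premise 1, O(p -> m), the K-axiom yields O(m).
Premises 2, 5, 7, 8, 10, 12 do not contribute to this derivation.
Hence m is obligatory.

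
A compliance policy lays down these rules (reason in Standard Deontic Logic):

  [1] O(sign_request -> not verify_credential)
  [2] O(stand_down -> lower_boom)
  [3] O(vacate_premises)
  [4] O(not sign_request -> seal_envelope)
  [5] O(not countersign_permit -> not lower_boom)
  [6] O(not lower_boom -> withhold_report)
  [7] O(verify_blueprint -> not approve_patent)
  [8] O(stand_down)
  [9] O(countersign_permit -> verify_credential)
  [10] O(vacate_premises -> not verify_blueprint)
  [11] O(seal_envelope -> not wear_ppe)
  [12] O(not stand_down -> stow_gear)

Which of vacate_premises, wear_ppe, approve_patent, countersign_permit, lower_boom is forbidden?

wear_ppe

Premise 8 gives O(stand_down).
With premise 2, O(stand_down -> lower_boom), the K-axiom yields O(lower_boom).
Premise 5 is O(not countersign_permit -> not lower_boom); contrapositively O(lower_boom -> countersign_permit). Since O(lower_boom) holds, K gives O(countersign_permit).
Premise 9 is O(countersign_permit -> verify_credential); since O(countersign_permit), deontic closure gives O(verify_credential).
Premise 1 is O(sign_request -> not verify_credential); contrapositively O(verify_credential -> not sign_request). Since O(verify_credential) holds, K gives O(not sign_request).
With premise 4, O(not sign_request -> seal_envelope), the K-axiom yields O(seal_envelope).
Applying K to premise 11 (O(seal_envelope -> not wear_ppe)) and O(seal_envelope) yields O(not wear_ppe).
So O(not wear_ppe) holds, i.e. wear_ppe is forbidden. None of the other listed options is forbidden under the premises.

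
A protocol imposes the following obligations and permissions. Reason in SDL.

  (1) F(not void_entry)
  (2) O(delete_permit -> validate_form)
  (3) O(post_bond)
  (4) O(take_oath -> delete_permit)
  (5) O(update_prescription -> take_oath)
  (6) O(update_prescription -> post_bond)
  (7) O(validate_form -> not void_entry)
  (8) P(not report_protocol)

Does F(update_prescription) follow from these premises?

Premise 1, F(not void_entry), is equivalent to O(void_entry).
The contrapositive of premise 7 (O(validate_form -> not void_entry)) is O(void_entry -> not validate_form), and O(void_entry) is already established, so O(not validate_form).
The contrapositive of premise 2 (O(delete_permit -> validate_form)) is O(not validate_form -> not delete_permit), and O(not validate_form) is already established, so O(not delete_permit).
Premise 4, O(take_oath -> delete_permit), contraposes to O(not delete_permit -> not take_oath); with O(not delete_permit) we get O(not take_oath).
The contrapositive of premise 5 (O(update_prescription -> take_oath)) is O(not take_oath -> not update_prescription), and O(not take_oath) is already established, so O(not update_prescription).
Premises 3, 6, 8 do not contribute to this derivation.
So O(not update_prescription) holds, i.e. F(update_prescription). The claim follows.

Yes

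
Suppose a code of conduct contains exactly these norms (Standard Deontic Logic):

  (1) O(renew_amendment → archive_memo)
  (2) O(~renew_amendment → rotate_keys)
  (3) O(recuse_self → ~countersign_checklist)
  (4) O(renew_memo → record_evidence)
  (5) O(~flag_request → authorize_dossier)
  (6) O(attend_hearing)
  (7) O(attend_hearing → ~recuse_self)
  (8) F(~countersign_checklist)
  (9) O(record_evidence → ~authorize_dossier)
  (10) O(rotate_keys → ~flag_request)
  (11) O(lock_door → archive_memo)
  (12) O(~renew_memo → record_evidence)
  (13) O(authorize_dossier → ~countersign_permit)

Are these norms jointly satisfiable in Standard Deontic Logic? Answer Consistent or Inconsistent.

Consistent

Premise 3 is O(recuse_self → ~countersign_checklist), but O(recuse_self) is not derivable from the premises, so it does not yield O(~countersign_checklist).
So O(~countersign_checklist) is not derivable, and the apparent clash with O(countersign_checklist) does not arise.
A world satisfying every obligation exists (e.g. archive_memo=true, attend_hearing=true, authorize_dossier=false, countersign_checklist=true, countersign_permit=false, flag_request=true, lock_door=false, record_evidence=true, recuse_self=false, renew_amendment=true, renew_memo=false, rotate_keys=false); no atom is both obligatory and forbidden, so the set is consistent.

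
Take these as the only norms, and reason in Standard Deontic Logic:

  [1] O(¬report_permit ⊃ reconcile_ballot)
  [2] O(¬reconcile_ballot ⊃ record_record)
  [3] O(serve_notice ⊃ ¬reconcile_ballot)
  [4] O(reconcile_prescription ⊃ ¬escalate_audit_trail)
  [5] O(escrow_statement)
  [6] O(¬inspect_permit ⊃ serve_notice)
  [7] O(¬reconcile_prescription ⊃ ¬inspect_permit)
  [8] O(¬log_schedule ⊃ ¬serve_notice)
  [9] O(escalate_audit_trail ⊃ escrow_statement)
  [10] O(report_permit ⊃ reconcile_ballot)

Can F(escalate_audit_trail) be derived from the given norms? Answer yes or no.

By case analysis on ¬report_permit: premise 1 gives O(¬report_permit ⊃ reconcile_ballot) and premise 10 gives O(report_permit ⊃ reconcile_ballot), so O(reconcile_ballot) either way.
Premise 3, O(serve_notice ⊃ ¬reconcile_ballot), contraposes to O(reconcile_ballot ⊃ ¬serve_notice); with O(reconcile_ballot) we get O(¬serve_notice).
Premise 6, O(¬inspect_permit ⊃ serve_notice), contraposes to O(¬serve_notice ⊃ inspect_permit); with O(¬serve_notice) we get O(inspect_permit).
Premise 7, O(¬reconcile_prescription ⊃ ¬inspect_permit), contraposes to O(inspect_permit ⊃ reconcile_prescription); with O(inspect_permit) we get O(reconcile_prescription).
Applying K to premise 4 (O(reconcile_prescription ⊃ ¬escalate_audit_trail)) and O(reconcile_prescription) yields O(¬escalate_audit_trail).
Premises 2, 5, 8, 9 do not contribute to this derivation.
So O(¬escalate_audit_trail) holds, i.e. F(escalate_audit_trail). The claim follows.

Yes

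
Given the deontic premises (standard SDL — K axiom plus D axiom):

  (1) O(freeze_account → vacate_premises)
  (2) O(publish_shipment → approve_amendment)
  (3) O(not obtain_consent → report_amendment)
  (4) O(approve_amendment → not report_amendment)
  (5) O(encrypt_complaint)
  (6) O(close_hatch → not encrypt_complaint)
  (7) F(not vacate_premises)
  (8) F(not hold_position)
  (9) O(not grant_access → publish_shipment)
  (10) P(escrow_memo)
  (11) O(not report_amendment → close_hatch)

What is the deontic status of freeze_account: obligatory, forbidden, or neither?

Neither

Premise 1 is O(freeze_account → vacate_premises); even if O(vacate_premises) held, inferring O(freeze_account) would be affirming the consequent — invalid.
No premise or chain of K-axiom applications forces O(freeze_account), and none forces O(not freeze_account). So freeze_account is neither obligatory nor forbidden under these norms.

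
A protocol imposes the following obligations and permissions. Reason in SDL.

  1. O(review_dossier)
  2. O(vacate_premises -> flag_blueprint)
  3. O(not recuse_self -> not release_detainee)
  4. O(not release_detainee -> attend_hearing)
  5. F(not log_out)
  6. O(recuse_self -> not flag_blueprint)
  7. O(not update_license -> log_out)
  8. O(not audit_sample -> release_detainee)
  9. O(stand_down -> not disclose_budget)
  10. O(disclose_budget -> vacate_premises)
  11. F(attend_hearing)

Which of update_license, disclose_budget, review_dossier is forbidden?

disclose_budget

Premise 11 is F(attend_hearing), i.e. O(not attend_hearing).
Premise 4, O(not release_detainee -> attend_hearing), contraposes to O(not attend_hearing -> release_detainee); with O(not attend_hearing) we get O(release_detainee).
Premise 3 is O(not recuse_self -> not release_detainee); contrapositively O(release_detainee -> recuse_self). Since O(release_detainee) holds, K gives O(recuse_self).
Premise 6 is O(recuse_self -> not flag_blueprint); since O(recuse_self), deontic closure gives O(not flag_blueprint).
Premise 2 is O(vacate_premises -> flag_blueprint); contrapositively O(not flag_blueprint -> not vacate_premises). Since O(not flag_blueprint) holds, K gives O(not vacate_premises).
Premise 10, O(disclose_budget -> vacate_premises), contraposes to O(not vacate_premises -> not disclose_budget); with O(not vacate_premises) we get O(not disclose_budget).
So O(not disclose_budget) holds, i.e. disclose_budget is forbidden. None of the other listed options is forbidden under the premises.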